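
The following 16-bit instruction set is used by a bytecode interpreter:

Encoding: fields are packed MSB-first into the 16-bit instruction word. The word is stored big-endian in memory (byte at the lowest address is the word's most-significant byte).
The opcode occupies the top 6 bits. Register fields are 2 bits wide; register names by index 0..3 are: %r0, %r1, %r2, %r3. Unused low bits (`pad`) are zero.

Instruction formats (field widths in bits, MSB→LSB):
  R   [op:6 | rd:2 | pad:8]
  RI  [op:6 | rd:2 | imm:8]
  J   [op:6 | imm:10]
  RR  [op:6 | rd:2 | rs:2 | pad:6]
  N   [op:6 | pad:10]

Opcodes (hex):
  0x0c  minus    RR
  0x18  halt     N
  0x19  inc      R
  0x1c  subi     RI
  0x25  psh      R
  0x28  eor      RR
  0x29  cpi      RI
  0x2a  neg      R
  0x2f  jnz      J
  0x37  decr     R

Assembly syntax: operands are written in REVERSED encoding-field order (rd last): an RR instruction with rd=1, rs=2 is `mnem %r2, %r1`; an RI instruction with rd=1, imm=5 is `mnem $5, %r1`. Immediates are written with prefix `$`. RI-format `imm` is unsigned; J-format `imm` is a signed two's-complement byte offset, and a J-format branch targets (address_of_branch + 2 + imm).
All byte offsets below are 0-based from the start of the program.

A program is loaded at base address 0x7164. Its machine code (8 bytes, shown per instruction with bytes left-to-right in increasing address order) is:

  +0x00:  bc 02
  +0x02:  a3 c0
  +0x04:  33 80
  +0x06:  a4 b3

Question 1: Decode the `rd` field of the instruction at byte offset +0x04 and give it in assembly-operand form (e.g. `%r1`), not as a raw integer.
[04] 33 80 → 0x3380
  op=0x3380>>10=0xc ⇒ minus (RR)
  [9:8] rd=3 = %r3
  [7:6] rs=2 = %r2

%r3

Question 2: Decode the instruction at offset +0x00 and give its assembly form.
off 0x00: read bc 02 as big → 0xbc02
  op=0xbc02>>10=0x2f ⇒ jnz (J)
  imm: (w>>0)&0x3ff=0x2 → $2

jnz $2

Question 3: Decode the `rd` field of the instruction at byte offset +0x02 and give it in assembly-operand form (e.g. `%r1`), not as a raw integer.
[02] a3 c0 → 0xa3c0
  op=0xa3c0>>10=0x28 ⇒ eor (RR)
  rd@[9:8]=0x3 ⇒ %r3
  rs@[7:6]=0x3 ⇒ %r3

%r3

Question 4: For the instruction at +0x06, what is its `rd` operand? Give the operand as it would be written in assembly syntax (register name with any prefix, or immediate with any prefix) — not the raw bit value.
%r0

+0x06: a4 b3 ⇒ word 0xa4b3 (big)
  op=0xa4b3>>10=0x29 ⇒ cpi (RI)
  rd: (w>>8)&0x3=0x0 → %r0
  imm: (w>>0)&0xff=0xb3 → $179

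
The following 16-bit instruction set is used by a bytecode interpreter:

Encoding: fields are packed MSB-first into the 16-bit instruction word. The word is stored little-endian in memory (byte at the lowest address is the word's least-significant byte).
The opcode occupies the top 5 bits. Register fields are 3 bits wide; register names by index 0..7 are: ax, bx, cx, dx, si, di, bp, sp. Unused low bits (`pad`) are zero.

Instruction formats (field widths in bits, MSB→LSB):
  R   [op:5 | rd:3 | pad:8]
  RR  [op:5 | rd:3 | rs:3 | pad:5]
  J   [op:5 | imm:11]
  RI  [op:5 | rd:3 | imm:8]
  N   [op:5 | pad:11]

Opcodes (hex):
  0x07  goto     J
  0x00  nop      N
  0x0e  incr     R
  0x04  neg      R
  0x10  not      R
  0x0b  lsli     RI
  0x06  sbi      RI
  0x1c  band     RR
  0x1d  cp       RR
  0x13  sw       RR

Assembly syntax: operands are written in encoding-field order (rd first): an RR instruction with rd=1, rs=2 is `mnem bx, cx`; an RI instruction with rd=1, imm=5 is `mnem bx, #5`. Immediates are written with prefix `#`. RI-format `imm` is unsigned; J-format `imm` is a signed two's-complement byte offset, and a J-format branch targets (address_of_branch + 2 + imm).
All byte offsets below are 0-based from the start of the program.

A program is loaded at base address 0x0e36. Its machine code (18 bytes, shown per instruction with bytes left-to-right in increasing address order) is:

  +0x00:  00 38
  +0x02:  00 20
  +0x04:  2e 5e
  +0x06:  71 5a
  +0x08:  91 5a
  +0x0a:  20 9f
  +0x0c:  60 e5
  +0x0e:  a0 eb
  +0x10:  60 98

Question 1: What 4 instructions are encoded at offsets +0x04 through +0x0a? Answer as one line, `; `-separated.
+0x04: 2e 5e ⇒ word 0x5e2e (little)
  op=0x5e2e>>11=0xb ⇒ lsli (RI)
  rd@[10:8]=0x6 ⇒ bp
  imm@[7:0]=0x2e ⇒ #46
+0x06: 71 5a ⇒ word 0x5a71 (little)
  op=0x5a71>>11=0xb ⇒ lsli (RI)
  rd@[10:8]=0x2 ⇒ cx
  imm@[7:0]=0x71 ⇒ #113
+0x08: 91 5a ⇒ word 0x5a91 (little)
  op=0x5a91>>11=0xb ⇒ lsli (RI)
  rd@[10:8]=0x2 ⇒ cx
  imm@[7:0]=0x91 ⇒ #145
+0x0a: 20 9f ⇒ word 0x9f20 (little)
  op=0x9f20>>11=0x13 ⇒ sw (RR)
  rd@[10:8]=0x7 ⇒ sp
  rs@[7:5]=0x1 ⇒ bx

lsli bp, #46; lsli cx, #113; lsli cx, #145; sw sp, bx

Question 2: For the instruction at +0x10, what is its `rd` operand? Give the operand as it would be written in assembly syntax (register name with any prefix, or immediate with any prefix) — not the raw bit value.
ax

+0x10: 60 98 ⇒ word 0x9860 (little)
  opcode bits[15:11]=0x13: sw/RR
  [10:8] rd=0 = ax
  [7:5] rs=3 = dx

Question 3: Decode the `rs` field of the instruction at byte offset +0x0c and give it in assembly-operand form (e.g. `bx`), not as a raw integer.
dx

[0c] 60 e5 → 0xe560
  opcode bits[15:11]=0x1c: band/RR
  rd@[10:8]=0x5 ⇒ di
  rs@[7:5]=0x3 ⇒ dx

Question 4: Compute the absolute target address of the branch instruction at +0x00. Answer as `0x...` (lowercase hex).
@+00  little-endian(00 38) = 0x3800
  opcode bits[15:11]=0x7: goto/J
  imm@[10:0]=0x0 ⇒ #0
  target = base 0x0e36 + off 0x00 + 2 + imm 0 = 0x0e38

0x0e38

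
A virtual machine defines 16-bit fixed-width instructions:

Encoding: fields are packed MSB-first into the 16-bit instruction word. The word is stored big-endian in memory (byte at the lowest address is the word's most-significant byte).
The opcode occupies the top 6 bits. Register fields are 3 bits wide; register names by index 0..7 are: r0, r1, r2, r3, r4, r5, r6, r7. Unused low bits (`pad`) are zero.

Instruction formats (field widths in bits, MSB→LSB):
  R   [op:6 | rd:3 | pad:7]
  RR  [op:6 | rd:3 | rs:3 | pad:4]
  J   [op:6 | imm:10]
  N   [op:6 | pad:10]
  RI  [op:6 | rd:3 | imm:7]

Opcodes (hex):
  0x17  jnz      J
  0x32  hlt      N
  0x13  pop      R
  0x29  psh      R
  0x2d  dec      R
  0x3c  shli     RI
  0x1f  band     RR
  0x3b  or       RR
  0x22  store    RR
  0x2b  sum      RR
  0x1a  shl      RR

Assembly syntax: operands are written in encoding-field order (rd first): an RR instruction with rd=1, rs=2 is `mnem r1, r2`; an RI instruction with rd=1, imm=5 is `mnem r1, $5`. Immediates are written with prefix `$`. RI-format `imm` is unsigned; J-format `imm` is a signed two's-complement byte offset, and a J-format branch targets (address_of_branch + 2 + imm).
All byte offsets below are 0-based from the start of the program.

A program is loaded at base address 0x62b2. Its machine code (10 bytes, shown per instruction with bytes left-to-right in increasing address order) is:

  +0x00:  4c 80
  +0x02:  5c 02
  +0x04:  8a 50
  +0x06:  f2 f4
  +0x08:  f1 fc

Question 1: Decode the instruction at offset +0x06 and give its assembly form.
shli r5, $116

+0x06: f2 f4 ⇒ word 0xf2f4 (big)
  top 6b → 0x3c → shli [RI]
  [9:7] rd=5 = r5
  [6:0] imm=116 = $116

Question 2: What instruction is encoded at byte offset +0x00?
off 0x00: read 4c 80 as big → 0x4c80
  top 6b → 0x13 → pop [R]
  [9:7] rd=1 = r1

pop r1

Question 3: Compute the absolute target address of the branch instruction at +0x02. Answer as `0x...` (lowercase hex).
0x62b8

[02] 5c 02 → 0x5c02
  op=0x5c02>>10=0x17 ⇒ jnz (J)
  [9:0] imm=2 = $2
  target = base 0x62b2 + off 0x02 + 2 + imm 2 = 0x62b8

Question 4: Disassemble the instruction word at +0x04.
[04] 8a 50 → 0x8a50
  op=0x8a50>>10=0x22 ⇒ store (RR)
  rd: (w>>7)&0x7=0x4 → r4
  rs: (w>>4)&0x7=0x5 → r5

store r4, r5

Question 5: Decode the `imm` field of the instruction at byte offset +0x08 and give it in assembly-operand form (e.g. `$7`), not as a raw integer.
$124

[08] f1 fc → 0xf1fc
  op=0xf1fc>>10=0x3c ⇒ shli (RI)
  [9:7] rd=3 = r3
  [6:0] imm=124 = $124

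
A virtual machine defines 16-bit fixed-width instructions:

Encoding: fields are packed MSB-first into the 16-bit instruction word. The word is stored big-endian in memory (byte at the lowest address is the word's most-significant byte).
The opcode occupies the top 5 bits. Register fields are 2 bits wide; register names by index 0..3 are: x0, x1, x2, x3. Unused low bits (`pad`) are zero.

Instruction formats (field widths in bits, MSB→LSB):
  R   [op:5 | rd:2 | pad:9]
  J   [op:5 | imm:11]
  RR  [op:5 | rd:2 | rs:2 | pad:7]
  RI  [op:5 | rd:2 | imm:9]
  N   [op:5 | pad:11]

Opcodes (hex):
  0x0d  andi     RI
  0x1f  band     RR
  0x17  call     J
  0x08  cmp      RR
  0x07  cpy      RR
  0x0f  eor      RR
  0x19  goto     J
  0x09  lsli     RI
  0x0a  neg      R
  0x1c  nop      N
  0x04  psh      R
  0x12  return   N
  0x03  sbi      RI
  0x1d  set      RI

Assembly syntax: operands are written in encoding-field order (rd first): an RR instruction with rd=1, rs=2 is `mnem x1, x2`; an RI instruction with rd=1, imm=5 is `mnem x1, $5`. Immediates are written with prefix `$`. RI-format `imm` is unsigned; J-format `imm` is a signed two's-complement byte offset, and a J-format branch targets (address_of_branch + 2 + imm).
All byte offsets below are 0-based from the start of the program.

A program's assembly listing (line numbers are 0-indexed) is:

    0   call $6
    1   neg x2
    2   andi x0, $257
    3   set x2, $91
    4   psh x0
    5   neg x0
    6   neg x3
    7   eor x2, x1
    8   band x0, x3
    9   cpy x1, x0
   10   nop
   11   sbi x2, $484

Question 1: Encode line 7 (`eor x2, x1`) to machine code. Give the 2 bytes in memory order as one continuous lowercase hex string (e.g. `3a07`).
7c80

line 7 (eor): pack op=0xf:5|rd=2:2|rs=1:2|pad=0:7 = 0x7c80; big→ 7c 80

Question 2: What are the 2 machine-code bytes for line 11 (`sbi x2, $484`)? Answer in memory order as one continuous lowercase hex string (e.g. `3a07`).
L11: sbi op=0x3:5|rd=2:2|imm=484:9 ⇒ 0x1de4 ⇒ big 1d e4

1de4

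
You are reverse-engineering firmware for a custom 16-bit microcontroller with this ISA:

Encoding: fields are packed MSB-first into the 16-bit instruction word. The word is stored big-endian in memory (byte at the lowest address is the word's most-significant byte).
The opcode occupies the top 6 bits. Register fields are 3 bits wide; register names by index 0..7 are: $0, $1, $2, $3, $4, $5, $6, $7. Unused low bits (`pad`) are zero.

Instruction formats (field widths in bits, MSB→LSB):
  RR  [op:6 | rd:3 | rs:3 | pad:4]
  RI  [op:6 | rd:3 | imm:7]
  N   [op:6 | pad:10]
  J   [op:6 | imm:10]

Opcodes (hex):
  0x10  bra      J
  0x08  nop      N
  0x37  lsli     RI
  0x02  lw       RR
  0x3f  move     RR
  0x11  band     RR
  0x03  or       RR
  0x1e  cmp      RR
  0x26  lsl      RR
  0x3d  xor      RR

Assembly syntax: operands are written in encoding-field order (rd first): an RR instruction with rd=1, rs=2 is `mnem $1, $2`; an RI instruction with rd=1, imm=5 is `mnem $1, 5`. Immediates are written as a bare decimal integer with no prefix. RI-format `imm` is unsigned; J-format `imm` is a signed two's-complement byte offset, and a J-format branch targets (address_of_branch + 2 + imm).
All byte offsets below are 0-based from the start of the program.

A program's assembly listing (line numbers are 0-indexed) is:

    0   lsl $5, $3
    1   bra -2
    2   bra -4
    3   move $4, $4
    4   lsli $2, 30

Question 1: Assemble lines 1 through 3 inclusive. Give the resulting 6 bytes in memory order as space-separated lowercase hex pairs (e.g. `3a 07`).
1. bra fields op=0x10:6|imm=-2:10 → word 43feh → 43 fe
2. bra fields op=0x10:6|imm=-4:10 → word 43fch → 43 fc
3. move fields op=0x3f:6|rd=4:3|rs=4:3|pad=0:4 → word fe40h → fe 40

43 fe 43 fc fe 40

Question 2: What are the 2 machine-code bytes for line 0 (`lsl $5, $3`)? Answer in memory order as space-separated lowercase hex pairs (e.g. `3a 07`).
9a b0

L0: lsl op=0x26:6|rd=5:3|rs=3:3|pad=0:4 ⇒ 0x9ab0 ⇒ big 9a b0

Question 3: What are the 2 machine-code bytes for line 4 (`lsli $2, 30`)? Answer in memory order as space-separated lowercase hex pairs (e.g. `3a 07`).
4. lsli fields op=0x37:6|rd=2:3|imm=30:7 → word dd1eh → dd 1e

dd 1e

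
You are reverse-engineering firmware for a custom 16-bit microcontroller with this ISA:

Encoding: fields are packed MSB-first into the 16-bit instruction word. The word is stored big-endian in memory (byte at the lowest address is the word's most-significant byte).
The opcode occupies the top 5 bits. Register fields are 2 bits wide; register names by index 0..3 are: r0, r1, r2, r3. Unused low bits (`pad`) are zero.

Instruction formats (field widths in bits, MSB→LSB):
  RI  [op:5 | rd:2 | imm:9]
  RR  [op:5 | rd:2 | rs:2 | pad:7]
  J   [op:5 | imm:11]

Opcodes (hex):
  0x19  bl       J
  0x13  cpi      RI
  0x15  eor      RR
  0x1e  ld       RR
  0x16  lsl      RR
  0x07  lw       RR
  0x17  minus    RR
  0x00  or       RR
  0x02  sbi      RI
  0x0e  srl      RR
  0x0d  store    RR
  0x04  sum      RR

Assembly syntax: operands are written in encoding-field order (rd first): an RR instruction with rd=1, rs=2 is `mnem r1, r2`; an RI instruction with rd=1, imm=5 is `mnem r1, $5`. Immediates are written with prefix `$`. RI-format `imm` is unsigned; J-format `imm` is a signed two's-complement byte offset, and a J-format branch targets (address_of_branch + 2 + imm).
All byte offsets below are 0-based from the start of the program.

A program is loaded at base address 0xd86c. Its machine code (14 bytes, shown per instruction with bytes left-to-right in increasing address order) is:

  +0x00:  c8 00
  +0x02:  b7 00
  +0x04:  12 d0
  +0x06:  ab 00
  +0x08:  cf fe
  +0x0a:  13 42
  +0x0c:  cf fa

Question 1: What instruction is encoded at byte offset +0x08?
+0x08: cf fe ⇒ word 0xcffe (big)
  top 5b → 0x19 → bl [J]
  [10:0] imm=2046 (s11→-2) = $-2

bl $-2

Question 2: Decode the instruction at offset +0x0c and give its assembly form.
[0c] cf fa → 0xcffa
  top 5b → 0x19 → bl [J]
  imm: (w>>0)&0x7ff=0x7fa (s11→-6) → $-6

bl $-6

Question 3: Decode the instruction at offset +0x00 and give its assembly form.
@+00  big-endian(c8 00) = 0xc800
  opcode bits[15:11]=0x19: bl/J
  imm@[10:0]=0x0 ⇒ $0

bl $0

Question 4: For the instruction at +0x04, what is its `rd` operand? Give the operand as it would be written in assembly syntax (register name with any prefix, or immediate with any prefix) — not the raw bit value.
off 0x04: read 12 d0 as big → 0x12d0
  top 5b → 0x2 → sbi [RI]
  [10:9] rd=1 = r1
  [8:0] imm=208 = $208

r1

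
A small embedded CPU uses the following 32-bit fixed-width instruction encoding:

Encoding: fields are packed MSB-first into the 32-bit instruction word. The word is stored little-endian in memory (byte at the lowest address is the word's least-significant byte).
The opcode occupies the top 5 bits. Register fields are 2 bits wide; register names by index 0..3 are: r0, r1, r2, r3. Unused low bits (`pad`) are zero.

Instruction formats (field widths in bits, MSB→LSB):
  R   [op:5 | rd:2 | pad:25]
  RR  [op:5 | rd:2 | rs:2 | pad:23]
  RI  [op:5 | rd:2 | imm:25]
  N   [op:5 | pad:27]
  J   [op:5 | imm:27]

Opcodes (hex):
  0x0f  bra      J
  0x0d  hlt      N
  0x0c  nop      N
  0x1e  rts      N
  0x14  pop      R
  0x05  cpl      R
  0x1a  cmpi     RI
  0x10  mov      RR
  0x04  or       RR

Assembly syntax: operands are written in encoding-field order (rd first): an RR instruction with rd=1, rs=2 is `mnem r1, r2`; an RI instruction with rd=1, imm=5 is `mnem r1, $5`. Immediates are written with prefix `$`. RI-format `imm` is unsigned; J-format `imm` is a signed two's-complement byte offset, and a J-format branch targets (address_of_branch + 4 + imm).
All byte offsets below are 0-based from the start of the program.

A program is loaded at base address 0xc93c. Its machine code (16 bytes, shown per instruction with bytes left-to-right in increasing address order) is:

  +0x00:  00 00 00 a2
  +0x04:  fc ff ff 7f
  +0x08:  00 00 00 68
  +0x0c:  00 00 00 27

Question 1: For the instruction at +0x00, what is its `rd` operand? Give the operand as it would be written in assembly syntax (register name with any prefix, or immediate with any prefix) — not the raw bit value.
+0x00: 00 00 00 a2 ⇒ word 0xa2000000 (little)
  top 5b → 0x14 → pop [R]
  rd: (w>>25)&0x3=0x1 → r1

r1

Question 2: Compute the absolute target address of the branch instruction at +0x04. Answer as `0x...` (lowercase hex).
+0x04: fc ff ff 7f ⇒ word 0x7ffffffc (little)
  top 5b → 0xf → bra [J]
  imm: (w>>0)&0x7ffffff=0x7fffffc (s27→-4) → $-4
  target = base 0xc93c + off 0x04 + 4 + imm -4 = 0xc940

0xc940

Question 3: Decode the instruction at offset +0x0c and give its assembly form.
or r3, r2

[0c] 00 00 00 27 → 0x27000000
  top 5b → 0x4 → or [RR]
  rd@[26:25]=0x3 ⇒ r3
  rs@[24:23]=0x2 ⇒ r2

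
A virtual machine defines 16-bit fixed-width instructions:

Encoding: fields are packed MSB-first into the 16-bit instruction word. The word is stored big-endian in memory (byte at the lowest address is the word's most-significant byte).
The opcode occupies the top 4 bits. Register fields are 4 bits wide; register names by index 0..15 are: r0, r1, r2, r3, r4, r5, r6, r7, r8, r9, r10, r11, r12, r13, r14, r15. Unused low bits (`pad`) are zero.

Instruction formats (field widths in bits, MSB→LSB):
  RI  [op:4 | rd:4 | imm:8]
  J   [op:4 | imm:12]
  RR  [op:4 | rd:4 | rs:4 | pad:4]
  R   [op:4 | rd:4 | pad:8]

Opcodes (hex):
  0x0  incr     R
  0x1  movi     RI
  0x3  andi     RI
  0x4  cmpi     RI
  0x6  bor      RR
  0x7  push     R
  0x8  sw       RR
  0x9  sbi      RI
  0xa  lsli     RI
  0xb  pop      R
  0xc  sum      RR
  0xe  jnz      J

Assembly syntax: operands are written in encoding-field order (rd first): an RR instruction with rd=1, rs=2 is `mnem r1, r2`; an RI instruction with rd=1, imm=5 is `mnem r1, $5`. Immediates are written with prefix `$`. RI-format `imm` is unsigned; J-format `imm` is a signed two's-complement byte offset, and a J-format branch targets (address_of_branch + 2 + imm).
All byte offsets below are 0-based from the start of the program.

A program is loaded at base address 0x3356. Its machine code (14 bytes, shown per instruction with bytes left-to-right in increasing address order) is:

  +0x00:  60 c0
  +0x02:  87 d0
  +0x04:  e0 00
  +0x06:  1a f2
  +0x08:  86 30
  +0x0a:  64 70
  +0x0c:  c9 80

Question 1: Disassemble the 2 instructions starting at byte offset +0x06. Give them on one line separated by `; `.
movi r10, $242; sw r6, r3

@+06  big-endian(1a f2) = 0x1af2
  op=0x1af2>>12=0x1 ⇒ movi (RI)
  rd@[11:8]=0xa ⇒ r10
  imm@[7:0]=0xf2 ⇒ $242
@+08  big-endian(86 30) = 0x8630
  op=0x8630>>12=0x8 ⇒ sw (RR)
  rd@[11:8]=0x6 ⇒ r6
  rs@[7:4]=0x3 ⇒ r3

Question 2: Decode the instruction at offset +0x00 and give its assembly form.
bor r0, r12

+0x00: 60 c0 ⇒ word 0x60c0 (big)
  opcode bits[15:12]=0x6: bor/RR
  rd@[11:8]=0x0 ⇒ r0
  rs@[7:4]=0xc ⇒ r12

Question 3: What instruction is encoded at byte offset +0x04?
jnz $0

@+04  big-endian(e0 00) = 0xe000
  top 4b → 0xe → jnz [J]
  imm: (w>>0)&0xfff=0x0 → $0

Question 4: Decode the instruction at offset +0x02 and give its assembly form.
+0x02: 87 d0 ⇒ word 0x87d0 (big)
  op=0x87d0>>12=0x8 ⇒ sw (RR)
  [11:8] rd=7 = r7
  [7:4] rs=13 = r13

sw r7, r13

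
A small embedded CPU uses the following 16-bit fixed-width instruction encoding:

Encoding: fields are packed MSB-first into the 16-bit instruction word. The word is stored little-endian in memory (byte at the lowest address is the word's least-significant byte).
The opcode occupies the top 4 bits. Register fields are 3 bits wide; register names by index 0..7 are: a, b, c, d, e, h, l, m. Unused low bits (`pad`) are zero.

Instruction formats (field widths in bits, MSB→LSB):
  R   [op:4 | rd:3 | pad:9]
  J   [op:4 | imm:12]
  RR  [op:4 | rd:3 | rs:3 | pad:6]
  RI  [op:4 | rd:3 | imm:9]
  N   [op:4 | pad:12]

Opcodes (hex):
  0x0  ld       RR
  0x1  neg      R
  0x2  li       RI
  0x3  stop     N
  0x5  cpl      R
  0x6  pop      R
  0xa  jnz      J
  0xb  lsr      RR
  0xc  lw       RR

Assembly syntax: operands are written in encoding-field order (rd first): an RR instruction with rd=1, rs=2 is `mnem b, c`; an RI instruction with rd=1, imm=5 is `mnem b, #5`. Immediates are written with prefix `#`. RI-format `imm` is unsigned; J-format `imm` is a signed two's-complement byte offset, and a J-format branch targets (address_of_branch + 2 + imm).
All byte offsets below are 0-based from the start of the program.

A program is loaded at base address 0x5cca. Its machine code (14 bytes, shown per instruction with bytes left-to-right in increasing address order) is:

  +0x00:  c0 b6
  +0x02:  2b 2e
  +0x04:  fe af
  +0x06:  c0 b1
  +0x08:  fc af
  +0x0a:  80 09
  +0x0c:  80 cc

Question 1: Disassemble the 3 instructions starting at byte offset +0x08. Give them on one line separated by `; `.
+0x08: fc af ⇒ word 0xaffc (little)
  opcode bits[15:12]=0xa: jnz/J
  [11:0] imm=4092 (s12→-4) = #-4
+0x0a: 80 09 ⇒ word 0x0980 (little)
  opcode bits[15:12]=0x0: ld/RR
  [11:9] rd=4 = e
  [8:6] rs=6 = l
+0x0c: 80 cc ⇒ word 0xcc80 (little)
  opcode bits[15:12]=0xc: lw/RR
  [11:9] rd=6 = l
  [8:6] rs=2 = c

jnz #-4; ld e, l; lw l, c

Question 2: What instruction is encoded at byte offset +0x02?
@+02  little-endian(2b 2e) = 0x2e2b
  op=0x2e2b>>12=0x2 ⇒ li (RI)
  rd@[11:9]=0x7 ⇒ m
  imm@[8:0]=0x2b ⇒ #43

li m, #43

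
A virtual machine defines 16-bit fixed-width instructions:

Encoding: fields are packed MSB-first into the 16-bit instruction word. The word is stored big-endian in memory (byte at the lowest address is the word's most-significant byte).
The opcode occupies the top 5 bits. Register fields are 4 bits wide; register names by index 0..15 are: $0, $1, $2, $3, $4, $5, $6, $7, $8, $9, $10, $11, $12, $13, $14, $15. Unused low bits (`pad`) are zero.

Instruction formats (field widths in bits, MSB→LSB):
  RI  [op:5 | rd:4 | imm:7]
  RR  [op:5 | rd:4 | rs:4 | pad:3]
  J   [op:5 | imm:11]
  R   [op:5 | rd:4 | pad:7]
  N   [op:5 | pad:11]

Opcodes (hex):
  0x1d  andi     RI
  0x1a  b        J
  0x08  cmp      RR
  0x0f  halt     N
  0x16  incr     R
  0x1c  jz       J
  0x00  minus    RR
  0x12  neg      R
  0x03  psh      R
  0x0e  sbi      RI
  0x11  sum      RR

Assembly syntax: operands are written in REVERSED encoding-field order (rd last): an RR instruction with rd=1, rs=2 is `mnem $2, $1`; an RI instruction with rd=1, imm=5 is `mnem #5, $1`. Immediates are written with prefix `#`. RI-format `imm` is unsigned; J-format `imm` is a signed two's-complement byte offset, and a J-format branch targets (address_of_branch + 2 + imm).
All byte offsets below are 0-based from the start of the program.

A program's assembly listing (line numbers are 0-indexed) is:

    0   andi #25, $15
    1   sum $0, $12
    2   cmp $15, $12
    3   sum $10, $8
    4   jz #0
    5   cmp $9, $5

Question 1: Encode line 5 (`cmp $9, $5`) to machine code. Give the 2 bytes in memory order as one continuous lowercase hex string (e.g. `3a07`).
42c8

L5: cmp op=0x8:5|rd=5:4|rs=9:4|pad=0:3 ⇒ 0x42c8 ⇒ big 42 c8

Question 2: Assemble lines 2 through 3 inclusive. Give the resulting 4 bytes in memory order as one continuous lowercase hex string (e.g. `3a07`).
46788c50

L2: cmp op=0x8:5|rd=12:4|rs=15:4|pad=0:3 ⇒ 0x4678 ⇒ big 46 78
L3: sum op=0x11:5|rd=8:4|rs=10:4|pad=0:3 ⇒ 0x8c50 ⇒ big 8c 50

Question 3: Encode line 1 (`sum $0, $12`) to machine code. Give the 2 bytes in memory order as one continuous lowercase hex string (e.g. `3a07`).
8e00

line 1 (sum): pack op=0x11:5|rd=12:4|rs=0:4|pad=0:3 = 0x8e00; big→ 8e 00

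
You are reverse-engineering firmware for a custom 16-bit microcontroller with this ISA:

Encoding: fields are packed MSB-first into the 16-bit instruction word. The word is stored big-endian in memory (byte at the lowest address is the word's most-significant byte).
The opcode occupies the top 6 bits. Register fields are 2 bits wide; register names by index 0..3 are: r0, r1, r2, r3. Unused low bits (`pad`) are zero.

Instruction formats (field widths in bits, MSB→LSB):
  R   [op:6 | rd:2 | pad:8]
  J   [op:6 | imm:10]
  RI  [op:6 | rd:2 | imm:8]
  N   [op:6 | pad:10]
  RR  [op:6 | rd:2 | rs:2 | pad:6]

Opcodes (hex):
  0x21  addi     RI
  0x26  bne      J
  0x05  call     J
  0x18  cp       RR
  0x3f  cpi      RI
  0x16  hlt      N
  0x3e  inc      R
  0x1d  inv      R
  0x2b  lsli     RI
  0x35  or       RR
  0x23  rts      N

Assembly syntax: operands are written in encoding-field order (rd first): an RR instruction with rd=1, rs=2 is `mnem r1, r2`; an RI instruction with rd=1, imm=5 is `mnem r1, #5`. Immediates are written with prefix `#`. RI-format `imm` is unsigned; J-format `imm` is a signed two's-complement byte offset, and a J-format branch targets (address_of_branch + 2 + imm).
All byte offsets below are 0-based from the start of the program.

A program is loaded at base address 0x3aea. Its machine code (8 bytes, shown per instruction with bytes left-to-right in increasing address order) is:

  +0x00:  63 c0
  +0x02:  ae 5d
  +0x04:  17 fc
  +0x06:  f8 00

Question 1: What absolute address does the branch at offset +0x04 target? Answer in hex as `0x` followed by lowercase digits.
0x3aec

off 0x04: read 17 fc as big → 0x17fc
  opcode bits[15:10]=0x5: call/J
  [9:0] imm=1020 (s10→-4) = #-4
  target = base 0x3aea + off 0x04 + 2 + imm -4 = 0x3aec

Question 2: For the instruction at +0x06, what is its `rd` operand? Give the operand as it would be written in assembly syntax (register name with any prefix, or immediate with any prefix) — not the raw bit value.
off 0x06: read f8 00 as big → 0xf800
  opcode bits[15:10]=0x3e: inc/R
  rd@[9:8]=0x0 ⇒ r0

r0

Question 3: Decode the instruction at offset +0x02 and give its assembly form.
@+02  big-endian(ae 5d) = 0xae5d
  top 6b → 0x2b → lsli [RI]
  rd: (w>>8)&0x3=0x2 → r2
  imm: (w>>0)&0xff=0x5d → #93

lsli r2, #93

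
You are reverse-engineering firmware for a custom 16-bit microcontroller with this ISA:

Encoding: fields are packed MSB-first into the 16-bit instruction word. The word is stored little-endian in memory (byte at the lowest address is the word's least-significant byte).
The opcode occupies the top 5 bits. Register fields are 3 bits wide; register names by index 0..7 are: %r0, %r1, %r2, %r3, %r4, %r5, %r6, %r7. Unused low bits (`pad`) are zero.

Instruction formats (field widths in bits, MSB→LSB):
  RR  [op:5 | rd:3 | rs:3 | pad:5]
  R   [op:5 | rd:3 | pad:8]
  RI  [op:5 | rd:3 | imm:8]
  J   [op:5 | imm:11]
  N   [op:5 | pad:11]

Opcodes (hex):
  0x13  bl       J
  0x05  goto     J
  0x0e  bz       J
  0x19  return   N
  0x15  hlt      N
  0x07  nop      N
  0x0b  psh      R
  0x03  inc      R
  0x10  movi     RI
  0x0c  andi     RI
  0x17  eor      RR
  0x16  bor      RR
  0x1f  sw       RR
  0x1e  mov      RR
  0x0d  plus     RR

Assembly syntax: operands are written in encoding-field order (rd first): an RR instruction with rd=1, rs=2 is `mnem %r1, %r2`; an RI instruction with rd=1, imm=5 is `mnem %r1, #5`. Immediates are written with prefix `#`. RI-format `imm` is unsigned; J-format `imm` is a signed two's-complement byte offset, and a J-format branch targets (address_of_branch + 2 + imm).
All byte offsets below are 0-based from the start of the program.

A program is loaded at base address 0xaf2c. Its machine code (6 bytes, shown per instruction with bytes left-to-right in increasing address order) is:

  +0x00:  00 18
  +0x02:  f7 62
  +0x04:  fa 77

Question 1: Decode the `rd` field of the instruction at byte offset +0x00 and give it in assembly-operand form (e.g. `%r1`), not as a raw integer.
+0x00: 00 18 ⇒ word 0x1800 (little)
  op=0x1800>>11=0x3 ⇒ inc (R)
  rd@[10:8]=0x0 ⇒ %r0

%r0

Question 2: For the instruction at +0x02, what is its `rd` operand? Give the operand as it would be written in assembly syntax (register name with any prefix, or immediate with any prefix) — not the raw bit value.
+0x02: f7 62 ⇒ word 0x62f7 (little)
  opcode bits[15:11]=0xc: andi/RI
  rd@[10:8]=0x2 ⇒ %r2
  imm@[7:0]=0xf7 ⇒ #247

%r2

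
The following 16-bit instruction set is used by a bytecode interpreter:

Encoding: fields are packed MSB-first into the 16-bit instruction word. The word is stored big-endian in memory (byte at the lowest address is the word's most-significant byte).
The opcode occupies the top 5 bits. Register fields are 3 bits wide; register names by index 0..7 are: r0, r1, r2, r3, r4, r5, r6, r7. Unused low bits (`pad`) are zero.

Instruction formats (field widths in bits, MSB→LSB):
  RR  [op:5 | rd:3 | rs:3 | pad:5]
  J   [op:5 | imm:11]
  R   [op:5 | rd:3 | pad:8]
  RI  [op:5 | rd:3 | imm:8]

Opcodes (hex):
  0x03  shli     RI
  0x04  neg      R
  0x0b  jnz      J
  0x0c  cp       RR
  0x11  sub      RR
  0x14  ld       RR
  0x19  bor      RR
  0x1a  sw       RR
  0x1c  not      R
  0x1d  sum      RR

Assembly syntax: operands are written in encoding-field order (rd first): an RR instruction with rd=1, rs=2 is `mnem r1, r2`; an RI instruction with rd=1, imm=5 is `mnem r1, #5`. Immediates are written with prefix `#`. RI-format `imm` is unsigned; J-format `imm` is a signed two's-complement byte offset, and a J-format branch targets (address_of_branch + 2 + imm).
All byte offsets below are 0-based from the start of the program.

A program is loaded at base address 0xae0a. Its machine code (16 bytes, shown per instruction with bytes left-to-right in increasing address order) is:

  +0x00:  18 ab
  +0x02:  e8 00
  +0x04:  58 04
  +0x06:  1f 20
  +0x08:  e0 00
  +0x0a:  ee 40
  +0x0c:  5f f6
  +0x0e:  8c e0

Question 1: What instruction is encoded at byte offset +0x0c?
jnz #-10

[0c] 5f f6 → 0x5ff6
  opcode bits[15:11]=0xb: jnz/J
  imm: (w>>0)&0x7ff=0x7f6 (s11→-10) → #-10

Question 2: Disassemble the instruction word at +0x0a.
sum r6, r2

+0x0a: ee 40 ⇒ word 0xee40 (big)
  op=0xee40>>11=0x1d ⇒ sum (RR)
  [10:8] rd=6 = r6
  [7:5] rs=2 = r2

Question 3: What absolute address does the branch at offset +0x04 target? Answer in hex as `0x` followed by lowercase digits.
[04] 58 04 → 0x5804
  top 5b → 0xb → jnz [J]
  [10:0] imm=4 = #4
  target = base 0xae0a + off 0x04 + 2 + imm 4 = 0xae14

0xae14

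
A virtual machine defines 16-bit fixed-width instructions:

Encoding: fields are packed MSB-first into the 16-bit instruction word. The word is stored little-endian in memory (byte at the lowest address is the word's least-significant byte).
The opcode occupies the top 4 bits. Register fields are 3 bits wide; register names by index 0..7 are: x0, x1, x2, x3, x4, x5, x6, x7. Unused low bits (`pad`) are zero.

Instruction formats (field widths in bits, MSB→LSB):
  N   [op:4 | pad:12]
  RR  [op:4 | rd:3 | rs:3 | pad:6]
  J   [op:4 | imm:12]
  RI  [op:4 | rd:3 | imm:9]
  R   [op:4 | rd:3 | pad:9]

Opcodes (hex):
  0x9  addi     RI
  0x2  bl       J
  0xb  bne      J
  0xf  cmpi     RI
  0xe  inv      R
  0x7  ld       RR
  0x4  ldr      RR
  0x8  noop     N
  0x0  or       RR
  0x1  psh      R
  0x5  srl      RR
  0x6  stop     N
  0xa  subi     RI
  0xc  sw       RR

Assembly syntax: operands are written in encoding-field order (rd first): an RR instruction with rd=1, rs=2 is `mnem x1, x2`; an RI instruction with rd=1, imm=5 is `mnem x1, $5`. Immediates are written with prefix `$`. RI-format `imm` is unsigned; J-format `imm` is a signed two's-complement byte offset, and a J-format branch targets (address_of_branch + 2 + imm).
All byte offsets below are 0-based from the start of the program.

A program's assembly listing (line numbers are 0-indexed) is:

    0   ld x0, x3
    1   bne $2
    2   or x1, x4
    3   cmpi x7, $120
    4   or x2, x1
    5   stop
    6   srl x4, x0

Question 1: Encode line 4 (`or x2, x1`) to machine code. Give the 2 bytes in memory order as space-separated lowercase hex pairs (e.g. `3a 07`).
line 4 (or): pack op=0x0:4|rd=2:3|rs=1:3|pad=0:6 = 0x0440; little→ 40 04

40 04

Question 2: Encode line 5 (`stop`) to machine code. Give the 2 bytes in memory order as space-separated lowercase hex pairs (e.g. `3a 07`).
00 60

line 5 (stop): pack op=0x6:4|pad=0:12 = 0x6000; little→ 00 60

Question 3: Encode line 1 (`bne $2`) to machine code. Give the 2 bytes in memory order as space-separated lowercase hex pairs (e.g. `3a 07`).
02 b0

L1: bne op=0xb:4|imm=2:12 ⇒ 0xb002 ⇒ little 02 b0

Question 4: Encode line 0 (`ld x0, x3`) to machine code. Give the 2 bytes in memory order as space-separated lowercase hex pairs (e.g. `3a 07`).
c0 70

line 0 (ld): pack op=0x7:4|rd=0:3|rs=3:3|pad=0:6 = 0x70c0; little→ c0 70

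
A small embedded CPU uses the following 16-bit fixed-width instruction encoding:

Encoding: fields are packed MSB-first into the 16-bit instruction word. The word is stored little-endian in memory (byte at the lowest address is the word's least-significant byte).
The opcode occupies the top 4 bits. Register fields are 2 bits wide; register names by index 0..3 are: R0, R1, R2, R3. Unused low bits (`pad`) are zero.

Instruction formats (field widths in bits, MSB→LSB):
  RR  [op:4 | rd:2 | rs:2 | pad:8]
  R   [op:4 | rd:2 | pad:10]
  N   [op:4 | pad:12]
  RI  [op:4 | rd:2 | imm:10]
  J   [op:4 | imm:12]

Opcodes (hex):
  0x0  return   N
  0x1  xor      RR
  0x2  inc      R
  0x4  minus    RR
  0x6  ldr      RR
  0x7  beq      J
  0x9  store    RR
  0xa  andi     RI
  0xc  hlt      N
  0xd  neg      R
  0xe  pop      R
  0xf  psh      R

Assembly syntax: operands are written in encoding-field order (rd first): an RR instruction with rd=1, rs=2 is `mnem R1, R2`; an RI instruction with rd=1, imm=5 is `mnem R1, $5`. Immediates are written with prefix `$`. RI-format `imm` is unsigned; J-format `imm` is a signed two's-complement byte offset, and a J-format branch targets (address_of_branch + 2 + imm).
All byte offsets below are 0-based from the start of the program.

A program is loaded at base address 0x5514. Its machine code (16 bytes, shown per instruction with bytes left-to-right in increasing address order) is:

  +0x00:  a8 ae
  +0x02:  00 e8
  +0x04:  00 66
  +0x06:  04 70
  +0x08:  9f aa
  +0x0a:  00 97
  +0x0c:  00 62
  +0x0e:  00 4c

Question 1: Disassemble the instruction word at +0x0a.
store R1, R3

[0a] 00 97 → 0x9700
  top 4b → 0x9 → store [RR]
  [11:10] rd=1 = R1
  [9:8] rs=3 = R3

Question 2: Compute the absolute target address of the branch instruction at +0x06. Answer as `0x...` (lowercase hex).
+0x06: 04 70 ⇒ word 0x7004 (little)
  op=0x7004>>12=0x7 ⇒ beq (J)
  imm: (w>>0)&0xfff=0x4 → $4
  target = base 0x5514 + off 0x06 + 2 + imm 4 = 0x5520

0x5520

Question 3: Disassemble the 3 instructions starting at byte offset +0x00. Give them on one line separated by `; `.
+0x00: a8 ae ⇒ word 0xaea8 (little)
  opcode bits[15:12]=0xa: andi/RI
  rd@[11:10]=0x3 ⇒ R3
  imm@[9:0]=0x2a8 ⇒ $680
+0x02: 00 e8 ⇒ word 0xe800 (little)
  opcode bits[15:12]=0xe: pop/R
  rd@[11:10]=0x2 ⇒ R2
+0x04: 00 66 ⇒ word 0x6600 (little)
  opcode bits[15:12]=0x6: ldr/RR
  rd@[11:10]=0x1 ⇒ R1
  rs@[9:8]=0x2 ⇒ R2

andi R3, $680; pop R2; ldr R1, R2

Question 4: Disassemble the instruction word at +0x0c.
ldr R0, R2

@+0c  little-endian(00 62) = 0x6200
  top 4b → 0x6 → ldr [RR]
  rd: (w>>10)&0x3=0x0 → R0
  rs: (w>>8)&0x3=0x2 → R2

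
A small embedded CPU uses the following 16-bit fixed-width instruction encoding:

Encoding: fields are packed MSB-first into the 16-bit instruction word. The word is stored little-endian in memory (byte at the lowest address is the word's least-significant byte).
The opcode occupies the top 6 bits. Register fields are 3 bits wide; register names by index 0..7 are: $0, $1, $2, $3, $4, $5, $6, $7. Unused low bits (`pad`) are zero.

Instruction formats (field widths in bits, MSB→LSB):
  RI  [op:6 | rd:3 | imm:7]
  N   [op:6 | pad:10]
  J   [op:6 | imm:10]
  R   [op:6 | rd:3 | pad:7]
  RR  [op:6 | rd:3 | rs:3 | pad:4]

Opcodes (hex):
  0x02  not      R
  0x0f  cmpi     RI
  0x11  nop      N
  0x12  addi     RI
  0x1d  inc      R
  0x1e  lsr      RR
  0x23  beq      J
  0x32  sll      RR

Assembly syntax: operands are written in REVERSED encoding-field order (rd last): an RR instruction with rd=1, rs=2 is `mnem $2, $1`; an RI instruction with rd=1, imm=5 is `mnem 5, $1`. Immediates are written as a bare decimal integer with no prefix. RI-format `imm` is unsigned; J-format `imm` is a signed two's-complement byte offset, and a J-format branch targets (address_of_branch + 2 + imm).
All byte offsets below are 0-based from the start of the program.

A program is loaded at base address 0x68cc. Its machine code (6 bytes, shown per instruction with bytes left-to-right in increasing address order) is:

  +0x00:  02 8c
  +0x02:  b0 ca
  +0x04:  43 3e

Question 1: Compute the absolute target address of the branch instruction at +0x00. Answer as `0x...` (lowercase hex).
0x68d0

+0x00: 02 8c ⇒ word 0x8c02 (little)
  top 6b → 0x23 → beq [J]
  imm@[9:0]=0x2 ⇒ 2
  target = base 0x68cc + off 0x00 + 2 + imm 2 = 0x68d0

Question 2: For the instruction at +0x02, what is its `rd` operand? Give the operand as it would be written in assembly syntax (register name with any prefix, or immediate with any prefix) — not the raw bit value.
$5

@+02  little-endian(b0 ca) = 0xcab0
  op=0xcab0>>10=0x32 ⇒ sll (RR)
  rd@[9:7]=0x5 ⇒ $5
  rs@[6:4]=0x3 ⇒ $3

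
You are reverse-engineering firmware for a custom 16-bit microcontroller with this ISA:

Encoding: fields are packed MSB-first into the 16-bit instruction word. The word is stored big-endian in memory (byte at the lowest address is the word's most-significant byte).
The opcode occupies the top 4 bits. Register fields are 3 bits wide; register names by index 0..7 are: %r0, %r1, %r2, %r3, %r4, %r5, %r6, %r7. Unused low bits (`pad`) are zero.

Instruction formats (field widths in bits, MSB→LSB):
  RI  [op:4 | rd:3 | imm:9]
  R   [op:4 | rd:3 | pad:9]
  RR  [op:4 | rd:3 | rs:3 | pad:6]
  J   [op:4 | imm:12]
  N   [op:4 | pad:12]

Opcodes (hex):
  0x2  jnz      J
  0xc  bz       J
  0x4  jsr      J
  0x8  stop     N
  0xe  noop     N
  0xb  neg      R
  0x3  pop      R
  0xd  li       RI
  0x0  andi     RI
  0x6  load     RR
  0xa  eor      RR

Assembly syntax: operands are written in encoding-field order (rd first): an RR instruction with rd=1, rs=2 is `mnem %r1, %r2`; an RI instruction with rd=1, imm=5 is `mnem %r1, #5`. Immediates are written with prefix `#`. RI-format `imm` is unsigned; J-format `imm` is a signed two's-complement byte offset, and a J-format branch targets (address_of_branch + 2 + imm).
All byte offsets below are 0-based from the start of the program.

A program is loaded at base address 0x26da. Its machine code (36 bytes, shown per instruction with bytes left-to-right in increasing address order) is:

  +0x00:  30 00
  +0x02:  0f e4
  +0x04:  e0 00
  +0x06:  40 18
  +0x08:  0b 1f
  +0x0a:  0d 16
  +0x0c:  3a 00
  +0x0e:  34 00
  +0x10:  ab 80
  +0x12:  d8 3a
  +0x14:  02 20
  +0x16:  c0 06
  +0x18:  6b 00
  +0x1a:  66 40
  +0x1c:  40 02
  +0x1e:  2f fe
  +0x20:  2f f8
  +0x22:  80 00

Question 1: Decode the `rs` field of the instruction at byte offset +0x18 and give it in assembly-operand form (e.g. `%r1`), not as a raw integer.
%r4

+0x18: 6b 00 ⇒ word 0x6b00 (big)
  op=0x6b00>>12=0x6 ⇒ load (RR)
  [11:9] rd=5 = %r5
  [8:6] rs=4 = %r4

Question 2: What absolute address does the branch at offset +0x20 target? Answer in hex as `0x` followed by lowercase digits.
0x26f4

[20] 2f f8 → 0x2ff8
  opcode bits[15:12]=0x2: jnz/J
  [11:0] imm=4088 (s12→-8) = #-8
  target = base 0x26da + off 0x20 + 2 + imm -8 = 0x26f4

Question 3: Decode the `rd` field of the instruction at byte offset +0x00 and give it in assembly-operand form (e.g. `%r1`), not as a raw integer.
[00] 30 00 → 0x3000
  top 4b → 0x3 → pop [R]
  [11:9] rd=0 = %r0

%r0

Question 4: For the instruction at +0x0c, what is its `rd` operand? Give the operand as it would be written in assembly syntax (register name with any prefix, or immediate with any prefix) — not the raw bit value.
%r5

[0c] 3a 00 → 0x3a00
  opcode bits[15:12]=0x3: pop/R
  [11:9] rd=5 = %r5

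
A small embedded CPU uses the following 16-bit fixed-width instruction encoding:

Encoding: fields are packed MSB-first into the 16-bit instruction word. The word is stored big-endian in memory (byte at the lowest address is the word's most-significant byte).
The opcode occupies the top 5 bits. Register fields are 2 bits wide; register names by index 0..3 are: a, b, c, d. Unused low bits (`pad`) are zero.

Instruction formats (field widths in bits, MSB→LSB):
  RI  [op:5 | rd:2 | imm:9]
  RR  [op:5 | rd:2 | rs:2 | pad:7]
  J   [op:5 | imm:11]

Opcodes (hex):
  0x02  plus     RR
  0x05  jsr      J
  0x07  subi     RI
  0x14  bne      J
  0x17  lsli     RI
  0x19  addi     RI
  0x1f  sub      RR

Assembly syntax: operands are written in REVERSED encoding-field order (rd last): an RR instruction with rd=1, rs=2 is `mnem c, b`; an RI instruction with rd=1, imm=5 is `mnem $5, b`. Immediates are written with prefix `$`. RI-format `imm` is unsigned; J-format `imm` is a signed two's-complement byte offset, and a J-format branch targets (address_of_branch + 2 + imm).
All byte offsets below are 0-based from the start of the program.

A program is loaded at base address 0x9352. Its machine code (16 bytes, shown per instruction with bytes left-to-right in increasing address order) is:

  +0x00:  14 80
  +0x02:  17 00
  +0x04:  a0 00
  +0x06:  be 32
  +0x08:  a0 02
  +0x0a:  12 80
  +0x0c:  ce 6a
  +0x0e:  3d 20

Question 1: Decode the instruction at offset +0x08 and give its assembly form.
[08] a0 02 → 0xa002
  op=0xa002>>11=0x14 ⇒ bne (J)
  imm: (w>>0)&0x7ff=0x2 → $2

bne $2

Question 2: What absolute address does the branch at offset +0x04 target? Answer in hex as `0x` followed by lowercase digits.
0x9358

[04] a0 00 → 0xa000
  opcode bits[15:11]=0x14: bne/J
  imm: (w>>0)&0x7ff=0x0 → $0
  target = base 0x9352 + off 0x04 + 2 + imm 0 = 0x9358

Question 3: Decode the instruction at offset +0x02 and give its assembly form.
@+02  big-endian(17 00) = 0x1700
  op=0x1700>>11=0x2 ⇒ plus (RR)
  rd@[10:9]=0x3 ⇒ d
  rs@[8:7]=0x2 ⇒ c

plus c, d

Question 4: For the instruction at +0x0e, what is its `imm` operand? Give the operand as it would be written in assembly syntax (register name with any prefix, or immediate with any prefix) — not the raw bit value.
[0e] 3d 20 → 0x3d20
  opcode bits[15:11]=0x7: subi/RI
  [10:9] rd=2 = c
  [8:0] imm=288 = $288

$288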